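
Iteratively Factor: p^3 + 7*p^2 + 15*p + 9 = (p + 3)*(p^2 + 4*p + 3) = (p + 1)*(p + 3)*(p + 3)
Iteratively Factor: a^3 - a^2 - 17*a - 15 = (a + 1)*(a^2 - 2*a - 15) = (a + 1)*(a + 3)*(a - 5)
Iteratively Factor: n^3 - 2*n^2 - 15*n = (n - 5)*(n^2 + 3*n) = n*(n - 5)*(n + 3)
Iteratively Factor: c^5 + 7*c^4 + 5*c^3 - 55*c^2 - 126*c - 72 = (c + 4)*(c^4 + 3*c^3 - 7*c^2 - 27*c - 18) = (c + 2)*(c + 4)*(c^3 + c^2 - 9*c - 9) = (c + 2)*(c + 3)*(c + 4)*(c^2 - 2*c - 3) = (c - 3)*(c + 2)*(c + 3)*(c + 4)*(c + 1)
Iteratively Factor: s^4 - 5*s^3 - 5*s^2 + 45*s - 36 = (s - 4)*(s^3 - s^2 - 9*s + 9) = (s - 4)*(s - 3)*(s^2 + 2*s - 3) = (s - 4)*(s - 3)*(s - 1)*(s + 3)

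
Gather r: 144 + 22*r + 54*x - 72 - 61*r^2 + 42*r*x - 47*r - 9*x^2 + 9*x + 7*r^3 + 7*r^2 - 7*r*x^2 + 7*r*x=7*r^3 - 54*r^2 + r*(-7*x^2 + 49*x - 25) - 9*x^2 + 63*x + 72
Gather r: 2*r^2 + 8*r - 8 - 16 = 2*r^2 + 8*r - 24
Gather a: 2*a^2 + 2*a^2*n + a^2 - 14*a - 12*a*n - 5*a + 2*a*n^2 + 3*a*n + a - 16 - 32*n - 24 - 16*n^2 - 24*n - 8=a^2*(2*n + 3) + a*(2*n^2 - 9*n - 18) - 16*n^2 - 56*n - 48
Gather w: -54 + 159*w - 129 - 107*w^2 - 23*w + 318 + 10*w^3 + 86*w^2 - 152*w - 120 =10*w^3 - 21*w^2 - 16*w + 15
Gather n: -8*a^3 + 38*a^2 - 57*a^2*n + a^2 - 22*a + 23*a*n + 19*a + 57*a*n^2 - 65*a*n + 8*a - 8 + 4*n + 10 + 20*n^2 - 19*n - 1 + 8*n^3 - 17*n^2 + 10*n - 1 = -8*a^3 + 39*a^2 + 5*a + 8*n^3 + n^2*(57*a + 3) + n*(-57*a^2 - 42*a - 5)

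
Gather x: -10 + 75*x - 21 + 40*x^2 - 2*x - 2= 40*x^2 + 73*x - 33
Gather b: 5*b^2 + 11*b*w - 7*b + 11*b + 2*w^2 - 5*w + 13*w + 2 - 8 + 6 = 5*b^2 + b*(11*w + 4) + 2*w^2 + 8*w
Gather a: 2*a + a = 3*a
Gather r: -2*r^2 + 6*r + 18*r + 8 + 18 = -2*r^2 + 24*r + 26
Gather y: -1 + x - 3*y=x - 3*y - 1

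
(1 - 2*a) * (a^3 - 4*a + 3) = -2*a^4 + a^3 + 8*a^2 - 10*a + 3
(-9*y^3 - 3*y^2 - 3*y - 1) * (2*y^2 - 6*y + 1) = -18*y^5 + 48*y^4 + 3*y^3 + 13*y^2 + 3*y - 1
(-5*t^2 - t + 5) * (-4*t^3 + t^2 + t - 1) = 20*t^5 - t^4 - 26*t^3 + 9*t^2 + 6*t - 5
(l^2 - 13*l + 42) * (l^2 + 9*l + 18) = l^4 - 4*l^3 - 57*l^2 + 144*l + 756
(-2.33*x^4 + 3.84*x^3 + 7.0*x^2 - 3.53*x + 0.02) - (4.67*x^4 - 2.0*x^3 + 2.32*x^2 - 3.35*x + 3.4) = -7.0*x^4 + 5.84*x^3 + 4.68*x^2 - 0.18*x - 3.38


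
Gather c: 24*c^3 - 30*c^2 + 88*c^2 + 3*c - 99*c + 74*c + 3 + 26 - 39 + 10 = 24*c^3 + 58*c^2 - 22*c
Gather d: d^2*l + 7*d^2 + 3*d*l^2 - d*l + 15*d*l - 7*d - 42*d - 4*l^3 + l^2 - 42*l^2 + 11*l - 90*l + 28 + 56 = d^2*(l + 7) + d*(3*l^2 + 14*l - 49) - 4*l^3 - 41*l^2 - 79*l + 84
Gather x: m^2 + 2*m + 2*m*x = m^2 + 2*m*x + 2*m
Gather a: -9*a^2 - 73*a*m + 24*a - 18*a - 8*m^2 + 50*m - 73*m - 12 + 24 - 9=-9*a^2 + a*(6 - 73*m) - 8*m^2 - 23*m + 3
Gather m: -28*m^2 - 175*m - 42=-28*m^2 - 175*m - 42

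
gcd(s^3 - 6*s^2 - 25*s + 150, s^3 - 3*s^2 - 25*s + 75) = s^2 - 25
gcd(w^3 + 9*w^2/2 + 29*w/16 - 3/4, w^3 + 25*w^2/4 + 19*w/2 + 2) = w + 4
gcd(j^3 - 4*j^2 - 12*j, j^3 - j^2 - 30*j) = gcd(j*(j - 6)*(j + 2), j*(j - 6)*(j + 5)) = j^2 - 6*j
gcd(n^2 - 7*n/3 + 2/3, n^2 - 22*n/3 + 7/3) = n - 1/3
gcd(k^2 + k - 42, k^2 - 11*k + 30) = k - 6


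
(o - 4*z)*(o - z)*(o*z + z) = o^3*z - 5*o^2*z^2 + o^2*z + 4*o*z^3 - 5*o*z^2 + 4*z^3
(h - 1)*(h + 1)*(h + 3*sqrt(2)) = h^3 + 3*sqrt(2)*h^2 - h - 3*sqrt(2)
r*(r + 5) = r^2 + 5*r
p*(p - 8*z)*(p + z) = p^3 - 7*p^2*z - 8*p*z^2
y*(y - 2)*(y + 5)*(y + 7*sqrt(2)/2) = y^4 + 3*y^3 + 7*sqrt(2)*y^3/2 - 10*y^2 + 21*sqrt(2)*y^2/2 - 35*sqrt(2)*y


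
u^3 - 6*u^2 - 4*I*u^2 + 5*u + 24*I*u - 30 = (u - 6)*(u - 5*I)*(u + I)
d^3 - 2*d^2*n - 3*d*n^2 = d*(d - 3*n)*(d + n)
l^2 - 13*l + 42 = (l - 7)*(l - 6)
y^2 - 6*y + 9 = (y - 3)^2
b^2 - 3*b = b*(b - 3)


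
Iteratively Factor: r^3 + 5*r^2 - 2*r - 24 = (r + 4)*(r^2 + r - 6) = (r - 2)*(r + 4)*(r + 3)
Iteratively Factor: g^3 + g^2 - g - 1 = (g + 1)*(g^2 - 1) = (g - 1)*(g + 1)*(g + 1)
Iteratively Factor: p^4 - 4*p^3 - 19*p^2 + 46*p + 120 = (p - 4)*(p^3 - 19*p - 30) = (p - 4)*(p + 2)*(p^2 - 2*p - 15) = (p - 5)*(p - 4)*(p + 2)*(p + 3)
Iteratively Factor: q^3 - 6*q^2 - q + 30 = (q + 2)*(q^2 - 8*q + 15) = (q - 3)*(q + 2)*(q - 5)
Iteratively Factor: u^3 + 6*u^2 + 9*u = (u)*(u^2 + 6*u + 9) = u*(u + 3)*(u + 3)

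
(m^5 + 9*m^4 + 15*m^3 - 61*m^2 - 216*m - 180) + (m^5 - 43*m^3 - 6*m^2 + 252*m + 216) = 2*m^5 + 9*m^4 - 28*m^3 - 67*m^2 + 36*m + 36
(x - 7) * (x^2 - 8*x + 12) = x^3 - 15*x^2 + 68*x - 84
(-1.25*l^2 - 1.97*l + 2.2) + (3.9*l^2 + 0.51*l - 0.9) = 2.65*l^2 - 1.46*l + 1.3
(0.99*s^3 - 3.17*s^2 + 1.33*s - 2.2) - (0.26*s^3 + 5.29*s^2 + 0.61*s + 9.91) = 0.73*s^3 - 8.46*s^2 + 0.72*s - 12.11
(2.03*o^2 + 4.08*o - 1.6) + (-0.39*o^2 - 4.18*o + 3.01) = 1.64*o^2 - 0.0999999999999996*o + 1.41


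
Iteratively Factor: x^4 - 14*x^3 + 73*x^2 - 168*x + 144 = (x - 4)*(x^3 - 10*x^2 + 33*x - 36) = (x - 4)*(x - 3)*(x^2 - 7*x + 12) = (x - 4)^2*(x - 3)*(x - 3)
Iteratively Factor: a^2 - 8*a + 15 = (a - 5)*(a - 3)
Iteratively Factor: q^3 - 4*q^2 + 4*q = (q - 2)*(q^2 - 2*q) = q*(q - 2)*(q - 2)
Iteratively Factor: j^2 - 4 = (j + 2)*(j - 2)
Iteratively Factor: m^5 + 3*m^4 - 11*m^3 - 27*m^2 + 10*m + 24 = (m - 3)*(m^4 + 6*m^3 + 7*m^2 - 6*m - 8) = (m - 3)*(m + 4)*(m^3 + 2*m^2 - m - 2) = (m - 3)*(m + 1)*(m + 4)*(m^2 + m - 2) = (m - 3)*(m + 1)*(m + 2)*(m + 4)*(m - 1)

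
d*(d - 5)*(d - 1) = d^3 - 6*d^2 + 5*d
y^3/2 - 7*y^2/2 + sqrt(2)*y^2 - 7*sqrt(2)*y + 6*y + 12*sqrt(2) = (y/2 + sqrt(2))*(y - 4)*(y - 3)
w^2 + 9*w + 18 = (w + 3)*(w + 6)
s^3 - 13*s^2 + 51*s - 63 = (s - 7)*(s - 3)^2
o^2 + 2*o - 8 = (o - 2)*(o + 4)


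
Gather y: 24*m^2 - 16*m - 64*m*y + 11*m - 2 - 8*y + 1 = 24*m^2 - 5*m + y*(-64*m - 8) - 1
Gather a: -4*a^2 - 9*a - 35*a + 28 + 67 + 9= -4*a^2 - 44*a + 104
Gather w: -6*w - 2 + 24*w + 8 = 18*w + 6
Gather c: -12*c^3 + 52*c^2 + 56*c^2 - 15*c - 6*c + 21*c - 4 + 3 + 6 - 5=-12*c^3 + 108*c^2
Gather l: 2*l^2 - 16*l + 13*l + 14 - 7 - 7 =2*l^2 - 3*l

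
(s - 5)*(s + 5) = s^2 - 25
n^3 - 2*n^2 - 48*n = n*(n - 8)*(n + 6)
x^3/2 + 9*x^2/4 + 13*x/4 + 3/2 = (x/2 + 1/2)*(x + 3/2)*(x + 2)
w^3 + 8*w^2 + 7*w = w*(w + 1)*(w + 7)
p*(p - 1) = p^2 - p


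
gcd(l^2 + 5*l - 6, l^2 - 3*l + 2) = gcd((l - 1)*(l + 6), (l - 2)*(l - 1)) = l - 1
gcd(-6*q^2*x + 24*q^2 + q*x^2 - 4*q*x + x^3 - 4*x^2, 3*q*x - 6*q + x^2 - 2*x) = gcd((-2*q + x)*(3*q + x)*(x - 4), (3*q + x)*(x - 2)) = 3*q + x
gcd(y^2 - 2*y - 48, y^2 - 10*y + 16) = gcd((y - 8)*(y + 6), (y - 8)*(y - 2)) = y - 8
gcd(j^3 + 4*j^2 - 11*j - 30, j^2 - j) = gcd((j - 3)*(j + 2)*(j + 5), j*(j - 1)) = 1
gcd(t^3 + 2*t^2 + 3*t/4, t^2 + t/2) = t^2 + t/2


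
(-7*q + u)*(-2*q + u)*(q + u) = 14*q^3 + 5*q^2*u - 8*q*u^2 + u^3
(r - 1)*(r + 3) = r^2 + 2*r - 3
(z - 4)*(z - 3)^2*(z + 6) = z^4 - 4*z^3 - 27*z^2 + 162*z - 216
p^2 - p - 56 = (p - 8)*(p + 7)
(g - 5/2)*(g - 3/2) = g^2 - 4*g + 15/4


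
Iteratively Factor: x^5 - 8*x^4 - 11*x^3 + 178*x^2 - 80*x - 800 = (x + 4)*(x^4 - 12*x^3 + 37*x^2 + 30*x - 200) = (x - 4)*(x + 4)*(x^3 - 8*x^2 + 5*x + 50) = (x - 4)*(x + 2)*(x + 4)*(x^2 - 10*x + 25) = (x - 5)*(x - 4)*(x + 2)*(x + 4)*(x - 5)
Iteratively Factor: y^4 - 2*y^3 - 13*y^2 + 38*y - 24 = (y - 1)*(y^3 - y^2 - 14*y + 24) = (y - 1)*(y + 4)*(y^2 - 5*y + 6) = (y - 2)*(y - 1)*(y + 4)*(y - 3)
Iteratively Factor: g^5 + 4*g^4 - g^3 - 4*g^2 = (g + 4)*(g^4 - g^2) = (g - 1)*(g + 4)*(g^3 + g^2) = (g - 1)*(g + 1)*(g + 4)*(g^2) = g*(g - 1)*(g + 1)*(g + 4)*(g)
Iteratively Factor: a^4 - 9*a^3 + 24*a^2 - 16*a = (a - 1)*(a^3 - 8*a^2 + 16*a) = a*(a - 1)*(a^2 - 8*a + 16) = a*(a - 4)*(a - 1)*(a - 4)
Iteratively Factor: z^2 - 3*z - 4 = (z - 4)*(z + 1)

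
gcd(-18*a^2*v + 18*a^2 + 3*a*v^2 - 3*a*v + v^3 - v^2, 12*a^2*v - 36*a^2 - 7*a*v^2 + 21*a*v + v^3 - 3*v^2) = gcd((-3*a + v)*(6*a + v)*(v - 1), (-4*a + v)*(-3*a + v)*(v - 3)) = -3*a + v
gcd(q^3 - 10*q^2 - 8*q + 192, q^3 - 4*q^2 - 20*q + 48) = q^2 - 2*q - 24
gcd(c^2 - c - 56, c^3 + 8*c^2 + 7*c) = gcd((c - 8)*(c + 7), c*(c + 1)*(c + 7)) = c + 7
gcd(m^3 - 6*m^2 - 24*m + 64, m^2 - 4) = m - 2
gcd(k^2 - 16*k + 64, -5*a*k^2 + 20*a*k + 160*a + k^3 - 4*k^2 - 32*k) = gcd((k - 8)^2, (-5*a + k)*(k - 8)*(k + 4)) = k - 8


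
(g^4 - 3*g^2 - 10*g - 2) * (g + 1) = g^5 + g^4 - 3*g^3 - 13*g^2 - 12*g - 2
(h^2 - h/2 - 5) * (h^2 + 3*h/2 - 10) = h^4 + h^3 - 63*h^2/4 - 5*h/2 + 50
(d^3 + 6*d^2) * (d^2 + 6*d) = d^5 + 12*d^4 + 36*d^3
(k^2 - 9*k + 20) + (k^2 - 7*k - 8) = 2*k^2 - 16*k + 12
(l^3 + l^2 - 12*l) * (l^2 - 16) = l^5 + l^4 - 28*l^3 - 16*l^2 + 192*l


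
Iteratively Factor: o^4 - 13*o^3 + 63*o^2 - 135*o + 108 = (o - 3)*(o^3 - 10*o^2 + 33*o - 36) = (o - 3)^2*(o^2 - 7*o + 12) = (o - 3)^3*(o - 4)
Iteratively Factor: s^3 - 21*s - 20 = (s + 4)*(s^2 - 4*s - 5) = (s - 5)*(s + 4)*(s + 1)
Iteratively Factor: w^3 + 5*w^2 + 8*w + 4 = (w + 1)*(w^2 + 4*w + 4) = (w + 1)*(w + 2)*(w + 2)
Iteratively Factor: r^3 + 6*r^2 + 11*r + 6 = (r + 2)*(r^2 + 4*r + 3) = (r + 1)*(r + 2)*(r + 3)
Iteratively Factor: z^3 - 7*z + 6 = (z - 2)*(z^2 + 2*z - 3) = (z - 2)*(z + 3)*(z - 1)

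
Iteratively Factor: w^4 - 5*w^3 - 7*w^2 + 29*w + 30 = (w + 1)*(w^3 - 6*w^2 - w + 30) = (w + 1)*(w + 2)*(w^2 - 8*w + 15) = (w - 5)*(w + 1)*(w + 2)*(w - 3)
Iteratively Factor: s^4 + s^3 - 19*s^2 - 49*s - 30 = (s - 5)*(s^3 + 6*s^2 + 11*s + 6) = (s - 5)*(s + 1)*(s^2 + 5*s + 6) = (s - 5)*(s + 1)*(s + 3)*(s + 2)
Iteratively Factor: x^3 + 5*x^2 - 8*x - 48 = (x + 4)*(x^2 + x - 12) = (x - 3)*(x + 4)*(x + 4)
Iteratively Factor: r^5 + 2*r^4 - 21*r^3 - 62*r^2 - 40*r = (r + 4)*(r^4 - 2*r^3 - 13*r^2 - 10*r) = (r + 1)*(r + 4)*(r^3 - 3*r^2 - 10*r) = r*(r + 1)*(r + 4)*(r^2 - 3*r - 10) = r*(r - 5)*(r + 1)*(r + 4)*(r + 2)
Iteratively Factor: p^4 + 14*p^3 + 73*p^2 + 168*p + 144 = (p + 4)*(p^3 + 10*p^2 + 33*p + 36) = (p + 4)^2*(p^2 + 6*p + 9) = (p + 3)*(p + 4)^2*(p + 3)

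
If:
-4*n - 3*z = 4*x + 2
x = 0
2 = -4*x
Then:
No Solution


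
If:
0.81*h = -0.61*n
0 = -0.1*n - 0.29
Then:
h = 2.18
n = -2.90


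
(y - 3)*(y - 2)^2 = y^3 - 7*y^2 + 16*y - 12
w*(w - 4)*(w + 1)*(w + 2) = w^4 - w^3 - 10*w^2 - 8*w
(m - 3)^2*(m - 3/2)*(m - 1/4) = m^4 - 31*m^3/4 + 159*m^2/8 - 18*m + 27/8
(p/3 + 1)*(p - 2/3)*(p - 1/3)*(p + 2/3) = p^4/3 + 8*p^3/9 - 13*p^2/27 - 32*p/81 + 4/27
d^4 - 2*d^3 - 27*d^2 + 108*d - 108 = (d - 3)^2*(d - 2)*(d + 6)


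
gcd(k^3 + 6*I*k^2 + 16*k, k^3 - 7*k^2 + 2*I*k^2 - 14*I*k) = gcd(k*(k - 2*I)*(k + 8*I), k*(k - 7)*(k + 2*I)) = k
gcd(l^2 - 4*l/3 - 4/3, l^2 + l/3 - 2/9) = l + 2/3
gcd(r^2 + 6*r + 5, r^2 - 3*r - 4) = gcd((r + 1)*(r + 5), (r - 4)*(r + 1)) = r + 1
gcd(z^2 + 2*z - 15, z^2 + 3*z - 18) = z - 3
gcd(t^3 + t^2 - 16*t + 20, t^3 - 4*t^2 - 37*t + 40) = t + 5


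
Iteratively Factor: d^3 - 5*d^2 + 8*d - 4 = (d - 2)*(d^2 - 3*d + 2) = (d - 2)*(d - 1)*(d - 2)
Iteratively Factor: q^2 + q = (q)*(q + 1)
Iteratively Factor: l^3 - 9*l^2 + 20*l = (l - 5)*(l^2 - 4*l) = l*(l - 5)*(l - 4)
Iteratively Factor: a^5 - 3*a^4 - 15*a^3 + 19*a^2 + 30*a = (a + 3)*(a^4 - 6*a^3 + 3*a^2 + 10*a) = a*(a + 3)*(a^3 - 6*a^2 + 3*a + 10) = a*(a - 5)*(a + 3)*(a^2 - a - 2) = a*(a - 5)*(a - 2)*(a + 3)*(a + 1)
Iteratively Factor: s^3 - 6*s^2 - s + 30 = (s - 5)*(s^2 - s - 6) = (s - 5)*(s + 2)*(s - 3)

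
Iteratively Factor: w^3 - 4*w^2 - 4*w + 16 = (w - 4)*(w^2 - 4) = (w - 4)*(w - 2)*(w + 2)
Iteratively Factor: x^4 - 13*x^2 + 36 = (x + 2)*(x^3 - 2*x^2 - 9*x + 18) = (x - 3)*(x + 2)*(x^2 + x - 6) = (x - 3)*(x - 2)*(x + 2)*(x + 3)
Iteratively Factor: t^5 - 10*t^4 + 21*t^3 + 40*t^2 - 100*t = (t)*(t^4 - 10*t^3 + 21*t^2 + 40*t - 100) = t*(t + 2)*(t^3 - 12*t^2 + 45*t - 50) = t*(t - 2)*(t + 2)*(t^2 - 10*t + 25) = t*(t - 5)*(t - 2)*(t + 2)*(t - 5)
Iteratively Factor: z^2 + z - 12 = (z + 4)*(z - 3)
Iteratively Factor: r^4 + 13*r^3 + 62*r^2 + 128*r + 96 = (r + 4)*(r^3 + 9*r^2 + 26*r + 24) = (r + 4)^2*(r^2 + 5*r + 6) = (r + 2)*(r + 4)^2*(r + 3)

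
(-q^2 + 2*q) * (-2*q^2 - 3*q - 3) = 2*q^4 - q^3 - 3*q^2 - 6*q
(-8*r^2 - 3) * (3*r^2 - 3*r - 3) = -24*r^4 + 24*r^3 + 15*r^2 + 9*r + 9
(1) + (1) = 2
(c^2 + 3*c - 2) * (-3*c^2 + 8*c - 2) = -3*c^4 - c^3 + 28*c^2 - 22*c + 4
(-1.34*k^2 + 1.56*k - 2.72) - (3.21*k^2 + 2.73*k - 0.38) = -4.55*k^2 - 1.17*k - 2.34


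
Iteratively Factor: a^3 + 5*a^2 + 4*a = (a + 1)*(a^2 + 4*a) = (a + 1)*(a + 4)*(a)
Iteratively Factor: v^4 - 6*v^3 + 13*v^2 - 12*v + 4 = (v - 2)*(v^3 - 4*v^2 + 5*v - 2) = (v - 2)*(v - 1)*(v^2 - 3*v + 2) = (v - 2)^2*(v - 1)*(v - 1)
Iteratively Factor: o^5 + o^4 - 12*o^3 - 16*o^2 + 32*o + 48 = (o + 2)*(o^4 - o^3 - 10*o^2 + 4*o + 24) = (o + 2)^2*(o^3 - 3*o^2 - 4*o + 12) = (o + 2)^3*(o^2 - 5*o + 6) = (o - 3)*(o + 2)^3*(o - 2)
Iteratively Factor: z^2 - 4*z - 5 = (z + 1)*(z - 5)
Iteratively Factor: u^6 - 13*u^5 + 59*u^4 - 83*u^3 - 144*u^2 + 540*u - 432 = (u - 4)*(u^5 - 9*u^4 + 23*u^3 + 9*u^2 - 108*u + 108) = (u - 4)*(u - 3)*(u^4 - 6*u^3 + 5*u^2 + 24*u - 36) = (u - 4)*(u - 3)^2*(u^3 - 3*u^2 - 4*u + 12) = (u - 4)*(u - 3)^3*(u^2 - 4) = (u - 4)*(u - 3)^3*(u - 2)*(u + 2)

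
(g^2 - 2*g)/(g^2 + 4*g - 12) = g/(g + 6)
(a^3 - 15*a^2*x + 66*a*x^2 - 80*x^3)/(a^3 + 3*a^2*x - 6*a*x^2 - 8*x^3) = (a^2 - 13*a*x + 40*x^2)/(a^2 + 5*a*x + 4*x^2)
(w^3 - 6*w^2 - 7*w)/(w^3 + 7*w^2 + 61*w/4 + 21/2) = 4*w*(w^2 - 6*w - 7)/(4*w^3 + 28*w^2 + 61*w + 42)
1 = 1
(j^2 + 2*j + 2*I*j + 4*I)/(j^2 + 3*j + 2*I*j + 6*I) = (j + 2)/(j + 3)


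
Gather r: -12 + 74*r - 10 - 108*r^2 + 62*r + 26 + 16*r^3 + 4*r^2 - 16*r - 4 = 16*r^3 - 104*r^2 + 120*r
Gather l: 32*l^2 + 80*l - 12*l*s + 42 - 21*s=32*l^2 + l*(80 - 12*s) - 21*s + 42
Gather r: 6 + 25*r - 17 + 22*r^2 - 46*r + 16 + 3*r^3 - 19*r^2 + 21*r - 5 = 3*r^3 + 3*r^2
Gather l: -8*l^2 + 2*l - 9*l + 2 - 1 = -8*l^2 - 7*l + 1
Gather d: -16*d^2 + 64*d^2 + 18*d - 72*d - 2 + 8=48*d^2 - 54*d + 6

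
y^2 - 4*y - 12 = (y - 6)*(y + 2)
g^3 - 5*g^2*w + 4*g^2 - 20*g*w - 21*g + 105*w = (g - 3)*(g + 7)*(g - 5*w)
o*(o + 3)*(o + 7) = o^3 + 10*o^2 + 21*o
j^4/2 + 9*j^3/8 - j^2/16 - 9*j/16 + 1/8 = (j/2 + 1/2)*(j - 1/2)*(j - 1/4)*(j + 2)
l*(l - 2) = l^2 - 2*l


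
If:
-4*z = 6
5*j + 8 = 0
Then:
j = -8/5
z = -3/2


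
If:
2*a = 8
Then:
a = 4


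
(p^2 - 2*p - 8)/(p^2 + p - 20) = (p + 2)/(p + 5)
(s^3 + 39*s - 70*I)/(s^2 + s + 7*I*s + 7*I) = (s^2 - 7*I*s - 10)/(s + 1)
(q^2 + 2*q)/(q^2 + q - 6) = q*(q + 2)/(q^2 + q - 6)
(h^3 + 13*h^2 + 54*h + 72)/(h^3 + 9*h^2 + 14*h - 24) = (h + 3)/(h - 1)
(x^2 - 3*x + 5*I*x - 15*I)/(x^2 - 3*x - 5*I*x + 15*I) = (x + 5*I)/(x - 5*I)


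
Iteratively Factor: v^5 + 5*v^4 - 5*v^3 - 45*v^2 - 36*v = (v - 3)*(v^4 + 8*v^3 + 19*v^2 + 12*v) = (v - 3)*(v + 4)*(v^3 + 4*v^2 + 3*v) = (v - 3)*(v + 1)*(v + 4)*(v^2 + 3*v) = v*(v - 3)*(v + 1)*(v + 4)*(v + 3)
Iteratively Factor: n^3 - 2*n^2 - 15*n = (n - 5)*(n^2 + 3*n) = (n - 5)*(n + 3)*(n)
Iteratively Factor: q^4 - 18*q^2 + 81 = (q - 3)*(q^3 + 3*q^2 - 9*q - 27) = (q - 3)^2*(q^2 + 6*q + 9) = (q - 3)^2*(q + 3)*(q + 3)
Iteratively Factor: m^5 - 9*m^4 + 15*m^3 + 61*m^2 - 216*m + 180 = (m - 3)*(m^4 - 6*m^3 - 3*m^2 + 52*m - 60) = (m - 3)*(m + 3)*(m^3 - 9*m^2 + 24*m - 20) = (m - 5)*(m - 3)*(m + 3)*(m^2 - 4*m + 4) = (m - 5)*(m - 3)*(m - 2)*(m + 3)*(m - 2)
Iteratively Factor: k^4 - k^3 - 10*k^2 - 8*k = (k)*(k^3 - k^2 - 10*k - 8) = k*(k - 4)*(k^2 + 3*k + 2) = k*(k - 4)*(k + 2)*(k + 1)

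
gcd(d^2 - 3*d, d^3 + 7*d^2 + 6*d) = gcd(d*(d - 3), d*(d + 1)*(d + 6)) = d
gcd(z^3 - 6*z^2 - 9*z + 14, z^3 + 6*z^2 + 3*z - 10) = z^2 + z - 2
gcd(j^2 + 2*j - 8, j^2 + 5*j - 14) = j - 2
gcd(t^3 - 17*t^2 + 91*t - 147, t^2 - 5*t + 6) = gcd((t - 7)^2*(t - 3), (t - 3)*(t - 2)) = t - 3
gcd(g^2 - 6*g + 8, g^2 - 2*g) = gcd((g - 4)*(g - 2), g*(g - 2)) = g - 2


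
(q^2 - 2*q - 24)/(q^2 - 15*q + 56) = (q^2 - 2*q - 24)/(q^2 - 15*q + 56)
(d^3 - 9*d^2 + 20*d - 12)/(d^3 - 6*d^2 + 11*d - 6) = (d - 6)/(d - 3)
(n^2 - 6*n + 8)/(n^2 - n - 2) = (n - 4)/(n + 1)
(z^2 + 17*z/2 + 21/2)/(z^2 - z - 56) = (z + 3/2)/(z - 8)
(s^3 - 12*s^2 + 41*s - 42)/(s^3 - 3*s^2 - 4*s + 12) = (s - 7)/(s + 2)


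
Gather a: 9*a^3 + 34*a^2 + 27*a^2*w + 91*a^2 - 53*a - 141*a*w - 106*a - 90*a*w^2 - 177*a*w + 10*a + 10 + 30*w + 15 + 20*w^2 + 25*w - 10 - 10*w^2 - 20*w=9*a^3 + a^2*(27*w + 125) + a*(-90*w^2 - 318*w - 149) + 10*w^2 + 35*w + 15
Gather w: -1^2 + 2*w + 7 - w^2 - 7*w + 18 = -w^2 - 5*w + 24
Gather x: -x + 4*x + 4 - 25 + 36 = 3*x + 15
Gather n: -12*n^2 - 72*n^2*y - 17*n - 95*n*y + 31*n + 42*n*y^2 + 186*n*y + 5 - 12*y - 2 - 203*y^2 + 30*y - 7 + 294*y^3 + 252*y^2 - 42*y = n^2*(-72*y - 12) + n*(42*y^2 + 91*y + 14) + 294*y^3 + 49*y^2 - 24*y - 4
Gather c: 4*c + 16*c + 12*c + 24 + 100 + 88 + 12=32*c + 224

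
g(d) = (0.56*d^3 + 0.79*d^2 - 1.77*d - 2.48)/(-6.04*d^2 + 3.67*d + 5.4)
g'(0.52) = -0.34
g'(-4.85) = -0.09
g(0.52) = -0.55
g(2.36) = -0.26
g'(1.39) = -21.49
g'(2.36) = -0.25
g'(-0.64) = 36.42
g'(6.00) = -0.10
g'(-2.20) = -0.07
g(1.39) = 1.63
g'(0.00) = -0.02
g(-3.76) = 0.15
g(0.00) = -0.46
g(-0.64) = -2.03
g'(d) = (12.08*d - 3.67)*(0.56*d^3 + 0.79*d^2 - 1.77*d - 2.48)/(-6.04*d^2 + 3.67*d + 5.4)^2 + (1.68*d^2 + 1.58*d - 1.77)/(-6.04*d^2 + 3.67*d + 5.4) = (-3.3824*d^4 + 4.1104*d^3 + 1.2805*d^2 - 21.4264*d - 0.456400000000002)/(36.4816*d^4 - 44.3336*d^3 - 51.7631*d^2 + 39.636*d + 29.16)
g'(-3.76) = -0.09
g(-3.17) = 0.10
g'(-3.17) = -0.09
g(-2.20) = 0.02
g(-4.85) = 0.25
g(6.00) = -0.72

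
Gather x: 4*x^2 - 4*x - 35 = 4*x^2 - 4*x - 35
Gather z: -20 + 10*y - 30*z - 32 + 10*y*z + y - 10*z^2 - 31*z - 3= 11*y - 10*z^2 + z*(10*y - 61) - 55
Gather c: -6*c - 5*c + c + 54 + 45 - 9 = 90 - 10*c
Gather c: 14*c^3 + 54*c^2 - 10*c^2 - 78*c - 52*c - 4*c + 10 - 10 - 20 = 14*c^3 + 44*c^2 - 134*c - 20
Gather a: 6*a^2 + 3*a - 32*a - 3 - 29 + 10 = 6*a^2 - 29*a - 22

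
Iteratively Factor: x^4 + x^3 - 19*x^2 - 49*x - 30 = (x + 1)*(x^3 - 19*x - 30) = (x + 1)*(x + 2)*(x^2 - 2*x - 15) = (x + 1)*(x + 2)*(x + 3)*(x - 5)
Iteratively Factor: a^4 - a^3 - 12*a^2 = (a - 4)*(a^3 + 3*a^2) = a*(a - 4)*(a^2 + 3*a) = a*(a - 4)*(a + 3)*(a)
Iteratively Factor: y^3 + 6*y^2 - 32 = (y - 2)*(y^2 + 8*y + 16) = (y - 2)*(y + 4)*(y + 4)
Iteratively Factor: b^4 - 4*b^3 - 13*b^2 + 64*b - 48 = (b - 4)*(b^3 - 13*b + 12) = (b - 4)*(b - 3)*(b^2 + 3*b - 4) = (b - 4)*(b - 3)*(b + 4)*(b - 1)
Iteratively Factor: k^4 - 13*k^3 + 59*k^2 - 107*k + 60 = (k - 5)*(k^3 - 8*k^2 + 19*k - 12) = (k - 5)*(k - 4)*(k^2 - 4*k + 3) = (k - 5)*(k - 4)*(k - 3)*(k - 1)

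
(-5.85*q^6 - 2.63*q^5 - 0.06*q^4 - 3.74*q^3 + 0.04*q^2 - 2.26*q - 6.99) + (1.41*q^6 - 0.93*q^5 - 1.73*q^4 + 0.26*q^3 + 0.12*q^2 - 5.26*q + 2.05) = -4.44*q^6 - 3.56*q^5 - 1.79*q^4 - 3.48*q^3 + 0.16*q^2 - 7.52*q - 4.94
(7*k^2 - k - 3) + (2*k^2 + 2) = 9*k^2 - k - 1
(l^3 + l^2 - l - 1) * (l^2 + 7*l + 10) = l^5 + 8*l^4 + 16*l^3 + 2*l^2 - 17*l - 10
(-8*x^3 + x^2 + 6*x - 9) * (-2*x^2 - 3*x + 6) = 16*x^5 + 22*x^4 - 63*x^3 + 6*x^2 + 63*x - 54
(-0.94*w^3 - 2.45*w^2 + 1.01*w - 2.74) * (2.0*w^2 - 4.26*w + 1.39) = -1.88*w^5 - 0.895600000000001*w^4 + 11.1504*w^3 - 13.1881*w^2 + 13.0763*w - 3.8086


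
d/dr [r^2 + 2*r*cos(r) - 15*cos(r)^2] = -2*r*sin(r) + 2*r + 15*sin(2*r) + 2*cos(r)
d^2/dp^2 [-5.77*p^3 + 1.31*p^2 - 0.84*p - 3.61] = 2.62 - 34.62*p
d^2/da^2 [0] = 0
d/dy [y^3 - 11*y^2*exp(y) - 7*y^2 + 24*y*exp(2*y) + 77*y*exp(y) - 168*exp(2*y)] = -11*y^2*exp(y) + 3*y^2 + 48*y*exp(2*y) + 55*y*exp(y) - 14*y - 312*exp(2*y) + 77*exp(y)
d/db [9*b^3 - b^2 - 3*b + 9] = 27*b^2 - 2*b - 3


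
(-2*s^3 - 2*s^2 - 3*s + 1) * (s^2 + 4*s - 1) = -2*s^5 - 10*s^4 - 9*s^3 - 9*s^2 + 7*s - 1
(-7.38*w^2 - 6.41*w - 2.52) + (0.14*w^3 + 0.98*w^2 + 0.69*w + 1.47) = 0.14*w^3 - 6.4*w^2 - 5.72*w - 1.05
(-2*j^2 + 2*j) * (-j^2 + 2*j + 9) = 2*j^4 - 6*j^3 - 14*j^2 + 18*j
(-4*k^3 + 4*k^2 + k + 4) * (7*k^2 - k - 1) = -28*k^5 + 32*k^4 + 7*k^3 + 23*k^2 - 5*k - 4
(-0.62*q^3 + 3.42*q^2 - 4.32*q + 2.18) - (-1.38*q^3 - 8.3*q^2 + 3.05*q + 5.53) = 0.76*q^3 + 11.72*q^2 - 7.37*q - 3.35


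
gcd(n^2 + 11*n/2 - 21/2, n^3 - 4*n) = 1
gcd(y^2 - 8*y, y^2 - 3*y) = y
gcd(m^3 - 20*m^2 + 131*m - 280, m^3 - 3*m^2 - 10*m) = m - 5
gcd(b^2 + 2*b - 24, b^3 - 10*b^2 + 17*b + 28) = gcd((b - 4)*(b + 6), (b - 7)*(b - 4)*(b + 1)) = b - 4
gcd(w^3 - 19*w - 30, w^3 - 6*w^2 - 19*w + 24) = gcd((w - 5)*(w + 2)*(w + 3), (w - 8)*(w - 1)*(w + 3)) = w + 3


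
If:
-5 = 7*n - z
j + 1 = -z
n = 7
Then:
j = -55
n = 7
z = 54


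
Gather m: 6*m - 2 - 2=6*m - 4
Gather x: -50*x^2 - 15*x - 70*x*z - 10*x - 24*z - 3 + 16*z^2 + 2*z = -50*x^2 + x*(-70*z - 25) + 16*z^2 - 22*z - 3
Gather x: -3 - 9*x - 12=-9*x - 15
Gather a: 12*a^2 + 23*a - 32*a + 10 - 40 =12*a^2 - 9*a - 30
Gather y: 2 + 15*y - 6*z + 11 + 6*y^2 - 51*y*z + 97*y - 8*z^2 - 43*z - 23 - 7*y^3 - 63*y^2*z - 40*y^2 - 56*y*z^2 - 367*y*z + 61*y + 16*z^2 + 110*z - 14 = -7*y^3 + y^2*(-63*z - 34) + y*(-56*z^2 - 418*z + 173) + 8*z^2 + 61*z - 24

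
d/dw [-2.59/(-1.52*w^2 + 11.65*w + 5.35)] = (30.1735 - 7.8736*w)/(-1.52*w^2 + 11.65*w + 5.35)^2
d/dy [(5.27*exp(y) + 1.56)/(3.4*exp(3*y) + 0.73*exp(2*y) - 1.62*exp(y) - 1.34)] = (-(5.27*exp(y) + 1.56)*(10.2*exp(2*y) + 1.46*exp(y) - 1.62) + 17.918*exp(3*y) + 3.8471*exp(2*y) - 8.5374*exp(y) - 7.0618)*exp(y)/(3.4*exp(3*y) + 0.73*exp(2*y) - 1.62*exp(y) - 1.34)^2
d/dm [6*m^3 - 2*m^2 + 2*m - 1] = 18*m^2 - 4*m + 2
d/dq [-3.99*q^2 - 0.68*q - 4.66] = -7.98*q - 0.68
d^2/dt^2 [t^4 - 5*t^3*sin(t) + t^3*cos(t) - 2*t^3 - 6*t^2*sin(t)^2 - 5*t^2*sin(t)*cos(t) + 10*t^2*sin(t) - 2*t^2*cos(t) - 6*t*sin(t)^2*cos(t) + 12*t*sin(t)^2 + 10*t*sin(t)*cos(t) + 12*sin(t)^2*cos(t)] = 5*t^3*sin(t) - t^3*cos(t) - 16*t^2*sin(t) + 10*t^2*sin(2*t) - 28*t^2*cos(t) - 12*t^2*cos(2*t) + 12*t^2 - 22*t*sin(t) - 44*t*sin(2*t) + 95*t*cos(t)/2 + 4*t*cos(2*t) - 27*t*cos(3*t)/2 - 12*t + 23*sin(t) + 19*sin(2*t) - 9*sin(3*t) - 7*cos(t) + 26*cos(2*t) + 27*cos(3*t) - 6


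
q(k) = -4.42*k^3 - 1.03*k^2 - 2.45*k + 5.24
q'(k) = -13.26*k^2 - 2.06*k - 2.45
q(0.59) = 2.53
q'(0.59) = -8.28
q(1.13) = -5.22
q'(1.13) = -21.71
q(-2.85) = 106.18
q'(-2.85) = -104.28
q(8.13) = -2457.92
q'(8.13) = -895.64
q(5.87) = -938.63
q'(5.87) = -471.44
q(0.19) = 4.71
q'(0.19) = -3.32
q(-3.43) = 179.89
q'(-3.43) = -151.39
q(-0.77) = 8.53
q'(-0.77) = -8.73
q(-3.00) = 122.66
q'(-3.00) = -115.61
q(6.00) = -1001.26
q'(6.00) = -492.17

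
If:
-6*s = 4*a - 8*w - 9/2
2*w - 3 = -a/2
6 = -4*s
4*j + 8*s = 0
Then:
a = 17/4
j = 3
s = -3/2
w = 7/16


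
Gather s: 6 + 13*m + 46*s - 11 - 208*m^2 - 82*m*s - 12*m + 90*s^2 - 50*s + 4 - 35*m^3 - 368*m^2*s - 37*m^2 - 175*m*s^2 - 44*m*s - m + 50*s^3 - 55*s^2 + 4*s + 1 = -35*m^3 - 245*m^2 + 50*s^3 + s^2*(35 - 175*m) + s*(-368*m^2 - 126*m)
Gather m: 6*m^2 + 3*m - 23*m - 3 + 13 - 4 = 6*m^2 - 20*m + 6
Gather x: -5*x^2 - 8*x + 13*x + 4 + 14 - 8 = -5*x^2 + 5*x + 10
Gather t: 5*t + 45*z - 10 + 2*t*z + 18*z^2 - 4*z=t*(2*z + 5) + 18*z^2 + 41*z - 10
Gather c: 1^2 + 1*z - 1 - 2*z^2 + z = -2*z^2 + 2*z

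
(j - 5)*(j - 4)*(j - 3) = j^3 - 12*j^2 + 47*j - 60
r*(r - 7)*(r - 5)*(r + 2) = r^4 - 10*r^3 + 11*r^2 + 70*r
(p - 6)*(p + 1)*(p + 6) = p^3 + p^2 - 36*p - 36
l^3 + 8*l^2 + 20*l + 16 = (l + 2)^2*(l + 4)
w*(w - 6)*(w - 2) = w^3 - 8*w^2 + 12*w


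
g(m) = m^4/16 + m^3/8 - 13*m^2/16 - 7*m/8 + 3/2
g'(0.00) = -0.88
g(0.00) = 1.50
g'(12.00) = 465.62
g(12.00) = 1386.00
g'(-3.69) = -2.33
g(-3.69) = -1.03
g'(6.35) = 67.94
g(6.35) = 96.81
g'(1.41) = -1.72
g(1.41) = -0.75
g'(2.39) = 0.80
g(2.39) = -1.49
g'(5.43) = 41.38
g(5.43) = 47.14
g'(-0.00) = -0.88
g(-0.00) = 1.50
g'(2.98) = 4.23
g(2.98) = -0.09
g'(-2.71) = 1.31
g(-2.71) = -1.21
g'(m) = m^3/4 + 3*m^2/8 - 13*m/8 - 7/8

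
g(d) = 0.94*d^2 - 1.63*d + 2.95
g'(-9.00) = -18.55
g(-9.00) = 93.76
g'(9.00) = 15.29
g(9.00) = 64.42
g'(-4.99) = -11.01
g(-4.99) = 34.49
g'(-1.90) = -5.20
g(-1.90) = 9.44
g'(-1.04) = -3.59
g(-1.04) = 5.66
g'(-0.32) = -2.23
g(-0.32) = 3.57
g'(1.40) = 1.00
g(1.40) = 2.51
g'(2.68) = 3.41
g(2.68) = 5.33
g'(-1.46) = -4.37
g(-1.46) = 7.33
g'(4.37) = 6.59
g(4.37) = 13.78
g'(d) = 1.88*d - 1.63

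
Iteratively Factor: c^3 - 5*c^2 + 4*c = (c - 1)*(c^2 - 4*c) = c*(c - 1)*(c - 4)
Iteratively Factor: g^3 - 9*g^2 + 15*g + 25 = (g + 1)*(g^2 - 10*g + 25) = (g - 5)*(g + 1)*(g - 5)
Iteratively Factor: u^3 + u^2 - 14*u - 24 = (u + 3)*(u^2 - 2*u - 8) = (u - 4)*(u + 3)*(u + 2)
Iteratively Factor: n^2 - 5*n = (n - 5)*(n)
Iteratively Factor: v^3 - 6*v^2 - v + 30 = (v - 3)*(v^2 - 3*v - 10) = (v - 5)*(v - 3)*(v + 2)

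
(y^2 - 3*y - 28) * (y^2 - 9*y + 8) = y^4 - 12*y^3 + 7*y^2 + 228*y - 224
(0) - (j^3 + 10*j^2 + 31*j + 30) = -j^3 - 10*j^2 - 31*j - 30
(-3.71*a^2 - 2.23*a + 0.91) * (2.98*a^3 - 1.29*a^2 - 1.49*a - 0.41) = -11.0558*a^5 - 1.8595*a^4 + 11.1164*a^3 + 3.6699*a^2 - 0.4416*a - 0.3731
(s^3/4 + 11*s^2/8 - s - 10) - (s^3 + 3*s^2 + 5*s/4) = -3*s^3/4 - 13*s^2/8 - 9*s/4 - 10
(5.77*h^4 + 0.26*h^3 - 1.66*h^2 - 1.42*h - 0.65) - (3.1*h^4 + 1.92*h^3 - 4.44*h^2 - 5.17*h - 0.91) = 2.67*h^4 - 1.66*h^3 + 2.78*h^2 + 3.75*h + 0.26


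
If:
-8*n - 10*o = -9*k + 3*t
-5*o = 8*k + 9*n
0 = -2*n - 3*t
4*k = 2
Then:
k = 1/2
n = -25/24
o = 43/40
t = 25/36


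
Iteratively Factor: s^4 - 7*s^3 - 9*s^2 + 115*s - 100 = (s + 4)*(s^3 - 11*s^2 + 35*s - 25) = (s - 5)*(s + 4)*(s^2 - 6*s + 5) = (s - 5)*(s - 1)*(s + 4)*(s - 5)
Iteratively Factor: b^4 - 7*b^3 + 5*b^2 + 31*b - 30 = (b - 1)*(b^3 - 6*b^2 - b + 30) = (b - 5)*(b - 1)*(b^2 - b - 6) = (b - 5)*(b - 3)*(b - 1)*(b + 2)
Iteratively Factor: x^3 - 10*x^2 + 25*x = (x - 5)*(x^2 - 5*x) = x*(x - 5)*(x - 5)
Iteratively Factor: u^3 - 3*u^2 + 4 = (u - 2)*(u^2 - u - 2) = (u - 2)^2*(u + 1)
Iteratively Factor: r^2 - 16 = (r + 4)*(r - 4)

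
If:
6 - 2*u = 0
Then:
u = 3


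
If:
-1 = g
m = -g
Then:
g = -1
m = 1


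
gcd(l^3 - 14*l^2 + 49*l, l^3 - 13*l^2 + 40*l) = l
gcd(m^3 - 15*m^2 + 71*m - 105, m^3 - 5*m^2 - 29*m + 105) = m^2 - 10*m + 21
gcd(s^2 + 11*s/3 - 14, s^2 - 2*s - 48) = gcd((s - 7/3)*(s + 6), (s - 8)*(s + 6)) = s + 6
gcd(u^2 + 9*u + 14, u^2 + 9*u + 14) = u^2 + 9*u + 14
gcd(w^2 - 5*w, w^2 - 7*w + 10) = w - 5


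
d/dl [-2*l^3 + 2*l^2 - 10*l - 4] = -6*l^2 + 4*l - 10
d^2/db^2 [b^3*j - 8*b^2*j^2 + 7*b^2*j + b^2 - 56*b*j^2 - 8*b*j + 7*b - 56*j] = 6*b*j - 16*j^2 + 14*j + 2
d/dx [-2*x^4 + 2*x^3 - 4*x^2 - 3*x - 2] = -8*x^3 + 6*x^2 - 8*x - 3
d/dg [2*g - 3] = 2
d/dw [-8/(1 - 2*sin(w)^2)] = -32*sin(2*w)/(cos(4*w) + 1)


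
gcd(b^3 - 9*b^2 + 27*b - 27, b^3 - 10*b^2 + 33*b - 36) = b^2 - 6*b + 9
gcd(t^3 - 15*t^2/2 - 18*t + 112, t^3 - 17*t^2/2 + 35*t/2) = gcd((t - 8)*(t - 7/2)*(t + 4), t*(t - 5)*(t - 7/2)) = t - 7/2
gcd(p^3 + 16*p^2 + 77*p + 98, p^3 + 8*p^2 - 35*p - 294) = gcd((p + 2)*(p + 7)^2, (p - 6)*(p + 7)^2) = p^2 + 14*p + 49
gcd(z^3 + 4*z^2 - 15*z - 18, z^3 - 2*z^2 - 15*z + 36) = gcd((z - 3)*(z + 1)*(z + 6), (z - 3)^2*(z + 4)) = z - 3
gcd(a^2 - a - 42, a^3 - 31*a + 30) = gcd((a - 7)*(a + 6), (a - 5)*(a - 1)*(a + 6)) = a + 6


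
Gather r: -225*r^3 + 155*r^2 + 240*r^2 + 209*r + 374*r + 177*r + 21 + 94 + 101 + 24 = -225*r^3 + 395*r^2 + 760*r + 240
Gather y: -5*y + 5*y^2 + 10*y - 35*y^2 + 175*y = -30*y^2 + 180*y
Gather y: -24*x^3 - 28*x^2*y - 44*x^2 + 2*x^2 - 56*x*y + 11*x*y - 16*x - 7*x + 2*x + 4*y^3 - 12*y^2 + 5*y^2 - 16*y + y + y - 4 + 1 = -24*x^3 - 42*x^2 - 21*x + 4*y^3 - 7*y^2 + y*(-28*x^2 - 45*x - 14) - 3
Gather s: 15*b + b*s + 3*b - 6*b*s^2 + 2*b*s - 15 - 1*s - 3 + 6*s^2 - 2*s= 18*b + s^2*(6 - 6*b) + s*(3*b - 3) - 18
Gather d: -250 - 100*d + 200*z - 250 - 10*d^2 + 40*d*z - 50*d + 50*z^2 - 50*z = -10*d^2 + d*(40*z - 150) + 50*z^2 + 150*z - 500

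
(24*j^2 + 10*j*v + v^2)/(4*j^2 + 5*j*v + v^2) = (6*j + v)/(j + v)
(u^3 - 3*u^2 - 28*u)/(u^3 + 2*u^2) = (u^2 - 3*u - 28)/(u*(u + 2))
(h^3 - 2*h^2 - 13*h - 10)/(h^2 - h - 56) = (-h^3 + 2*h^2 + 13*h + 10)/(-h^2 + h + 56)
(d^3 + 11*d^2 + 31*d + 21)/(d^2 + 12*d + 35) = (d^2 + 4*d + 3)/(d + 5)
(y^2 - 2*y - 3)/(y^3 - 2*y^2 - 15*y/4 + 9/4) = 4*(y + 1)/(4*y^2 + 4*y - 3)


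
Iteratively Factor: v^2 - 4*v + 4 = (v - 2)*(v - 2)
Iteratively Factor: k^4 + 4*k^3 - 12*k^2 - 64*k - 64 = (k + 4)*(k^3 - 12*k - 16) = (k + 2)*(k + 4)*(k^2 - 2*k - 8) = (k - 4)*(k + 2)*(k + 4)*(k + 2)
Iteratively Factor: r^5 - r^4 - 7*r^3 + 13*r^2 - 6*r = (r)*(r^4 - r^3 - 7*r^2 + 13*r - 6) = r*(r - 2)*(r^3 + r^2 - 5*r + 3) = r*(r - 2)*(r + 3)*(r^2 - 2*r + 1) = r*(r - 2)*(r - 1)*(r + 3)*(r - 1)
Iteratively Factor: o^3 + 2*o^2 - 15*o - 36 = (o - 4)*(o^2 + 6*o + 9) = (o - 4)*(o + 3)*(o + 3)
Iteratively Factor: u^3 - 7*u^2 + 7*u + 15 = (u - 5)*(u^2 - 2*u - 3) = (u - 5)*(u + 1)*(u - 3)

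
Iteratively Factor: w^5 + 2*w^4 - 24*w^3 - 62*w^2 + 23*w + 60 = (w - 5)*(w^4 + 7*w^3 + 11*w^2 - 7*w - 12) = (w - 5)*(w + 1)*(w^3 + 6*w^2 + 5*w - 12) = (w - 5)*(w + 1)*(w + 3)*(w^2 + 3*w - 4) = (w - 5)*(w - 1)*(w + 1)*(w + 3)*(w + 4)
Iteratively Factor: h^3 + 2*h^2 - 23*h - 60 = (h - 5)*(h^2 + 7*h + 12) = (h - 5)*(h + 3)*(h + 4)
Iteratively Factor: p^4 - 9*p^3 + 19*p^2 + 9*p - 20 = (p - 4)*(p^3 - 5*p^2 - p + 5) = (p - 4)*(p + 1)*(p^2 - 6*p + 5) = (p - 5)*(p - 4)*(p + 1)*(p - 1)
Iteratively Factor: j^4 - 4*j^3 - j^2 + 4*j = (j - 1)*(j^3 - 3*j^2 - 4*j) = j*(j - 1)*(j^2 - 3*j - 4) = j*(j - 1)*(j + 1)*(j - 4)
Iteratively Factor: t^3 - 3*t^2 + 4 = (t - 2)*(t^2 - t - 2) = (t - 2)^2*(t + 1)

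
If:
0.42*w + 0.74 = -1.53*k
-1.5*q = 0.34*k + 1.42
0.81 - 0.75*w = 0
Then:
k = -0.78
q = -0.77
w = 1.08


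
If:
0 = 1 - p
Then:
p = 1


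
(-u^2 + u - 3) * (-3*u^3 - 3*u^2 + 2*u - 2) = 3*u^5 + 4*u^3 + 13*u^2 - 8*u + 6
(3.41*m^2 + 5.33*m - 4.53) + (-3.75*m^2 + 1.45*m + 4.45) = -0.34*m^2 + 6.78*m - 0.0800000000000001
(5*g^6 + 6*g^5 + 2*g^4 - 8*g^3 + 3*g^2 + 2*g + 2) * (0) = 0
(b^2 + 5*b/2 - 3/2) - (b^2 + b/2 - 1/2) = 2*b - 1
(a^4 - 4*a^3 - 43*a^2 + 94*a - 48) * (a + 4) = a^5 - 59*a^3 - 78*a^2 + 328*a - 192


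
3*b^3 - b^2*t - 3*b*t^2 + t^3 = (-3*b + t)*(-b + t)*(b + t)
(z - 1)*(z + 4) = z^2 + 3*z - 4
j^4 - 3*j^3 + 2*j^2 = j^2*(j - 2)*(j - 1)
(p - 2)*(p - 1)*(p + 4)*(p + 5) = p^4 + 6*p^3 - 5*p^2 - 42*p + 40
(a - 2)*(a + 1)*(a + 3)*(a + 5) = a^4 + 7*a^3 + 5*a^2 - 31*a - 30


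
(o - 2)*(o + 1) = o^2 - o - 2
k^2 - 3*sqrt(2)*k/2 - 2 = (k - 2*sqrt(2))*(k + sqrt(2)/2)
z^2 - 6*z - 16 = (z - 8)*(z + 2)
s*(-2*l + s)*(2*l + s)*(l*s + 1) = -4*l^3*s^2 - 4*l^2*s + l*s^4 + s^3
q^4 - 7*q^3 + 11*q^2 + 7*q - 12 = (q - 4)*(q - 3)*(q - 1)*(q + 1)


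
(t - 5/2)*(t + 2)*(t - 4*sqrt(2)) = t^3 - 4*sqrt(2)*t^2 - t^2/2 - 5*t + 2*sqrt(2)*t + 20*sqrt(2)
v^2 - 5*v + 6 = (v - 3)*(v - 2)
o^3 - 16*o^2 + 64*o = o*(o - 8)^2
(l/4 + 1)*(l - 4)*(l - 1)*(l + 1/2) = l^4/4 - l^3/8 - 33*l^2/8 + 2*l + 2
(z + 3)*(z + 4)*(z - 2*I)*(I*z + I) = I*z^4 + 2*z^3 + 8*I*z^3 + 16*z^2 + 19*I*z^2 + 38*z + 12*I*z + 24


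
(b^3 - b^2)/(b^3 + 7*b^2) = (b - 1)/(b + 7)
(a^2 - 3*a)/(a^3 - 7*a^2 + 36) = a/(a^2 - 4*a - 12)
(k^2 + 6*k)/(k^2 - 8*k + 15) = k*(k + 6)/(k^2 - 8*k + 15)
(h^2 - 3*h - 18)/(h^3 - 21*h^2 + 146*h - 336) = (h + 3)/(h^2 - 15*h + 56)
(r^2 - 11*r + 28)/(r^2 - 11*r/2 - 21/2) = 2*(r - 4)/(2*r + 3)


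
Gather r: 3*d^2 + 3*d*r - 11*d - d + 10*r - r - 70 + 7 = 3*d^2 - 12*d + r*(3*d + 9) - 63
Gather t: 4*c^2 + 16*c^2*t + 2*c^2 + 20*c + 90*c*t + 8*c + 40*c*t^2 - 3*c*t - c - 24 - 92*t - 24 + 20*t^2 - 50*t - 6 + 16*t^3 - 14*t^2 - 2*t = 6*c^2 + 27*c + 16*t^3 + t^2*(40*c + 6) + t*(16*c^2 + 87*c - 144) - 54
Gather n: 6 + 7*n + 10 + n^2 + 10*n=n^2 + 17*n + 16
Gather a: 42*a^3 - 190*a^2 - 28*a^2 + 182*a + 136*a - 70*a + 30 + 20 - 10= 42*a^3 - 218*a^2 + 248*a + 40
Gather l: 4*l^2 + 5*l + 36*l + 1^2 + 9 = 4*l^2 + 41*l + 10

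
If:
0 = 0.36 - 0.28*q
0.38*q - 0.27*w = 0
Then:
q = 1.29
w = 1.81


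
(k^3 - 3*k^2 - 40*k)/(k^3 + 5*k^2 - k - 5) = k*(k - 8)/(k^2 - 1)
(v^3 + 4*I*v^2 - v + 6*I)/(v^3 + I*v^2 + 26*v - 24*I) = (v^2 + 5*I*v - 6)/(v^2 + 2*I*v + 24)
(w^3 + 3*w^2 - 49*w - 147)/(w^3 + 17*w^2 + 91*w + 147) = (w - 7)/(w + 7)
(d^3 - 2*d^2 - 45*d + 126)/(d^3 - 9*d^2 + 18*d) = (d + 7)/d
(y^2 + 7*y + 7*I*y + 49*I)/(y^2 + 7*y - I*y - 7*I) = (y + 7*I)/(y - I)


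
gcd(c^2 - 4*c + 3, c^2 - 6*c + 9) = c - 3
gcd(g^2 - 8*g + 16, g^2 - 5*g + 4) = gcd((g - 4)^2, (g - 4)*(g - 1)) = g - 4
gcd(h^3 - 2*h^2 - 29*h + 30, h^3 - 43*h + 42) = h^2 - 7*h + 6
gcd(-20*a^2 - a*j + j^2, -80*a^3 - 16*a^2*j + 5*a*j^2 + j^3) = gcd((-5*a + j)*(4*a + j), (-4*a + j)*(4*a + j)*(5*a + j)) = 4*a + j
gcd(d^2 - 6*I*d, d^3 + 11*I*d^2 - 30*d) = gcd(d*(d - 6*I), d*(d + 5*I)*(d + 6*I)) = d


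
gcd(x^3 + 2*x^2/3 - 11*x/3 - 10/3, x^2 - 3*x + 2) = x - 2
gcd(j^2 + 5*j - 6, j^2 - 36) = j + 6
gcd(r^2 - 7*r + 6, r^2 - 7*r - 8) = 1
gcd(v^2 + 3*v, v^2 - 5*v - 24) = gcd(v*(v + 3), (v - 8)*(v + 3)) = v + 3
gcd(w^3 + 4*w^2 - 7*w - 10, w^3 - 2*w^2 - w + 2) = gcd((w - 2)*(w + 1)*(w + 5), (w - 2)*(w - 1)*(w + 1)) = w^2 - w - 2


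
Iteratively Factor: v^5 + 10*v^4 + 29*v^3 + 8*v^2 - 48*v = (v + 4)*(v^4 + 6*v^3 + 5*v^2 - 12*v) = (v + 3)*(v + 4)*(v^3 + 3*v^2 - 4*v) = (v - 1)*(v + 3)*(v + 4)*(v^2 + 4*v) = v*(v - 1)*(v + 3)*(v + 4)*(v + 4)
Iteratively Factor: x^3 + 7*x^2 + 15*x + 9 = (x + 3)*(x^2 + 4*x + 3) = (x + 3)^2*(x + 1)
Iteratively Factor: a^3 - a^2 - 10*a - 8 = (a + 1)*(a^2 - 2*a - 8) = (a + 1)*(a + 2)*(a - 4)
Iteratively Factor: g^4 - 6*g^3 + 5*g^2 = (g)*(g^3 - 6*g^2 + 5*g) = g*(g - 5)*(g^2 - g) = g^2*(g - 5)*(g - 1)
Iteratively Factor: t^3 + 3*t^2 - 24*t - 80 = (t - 5)*(t^2 + 8*t + 16) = (t - 5)*(t + 4)*(t + 4)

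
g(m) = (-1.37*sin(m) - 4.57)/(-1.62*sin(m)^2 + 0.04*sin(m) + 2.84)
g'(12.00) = 0.55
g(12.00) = -1.63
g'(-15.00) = -0.84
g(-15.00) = -1.73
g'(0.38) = -1.27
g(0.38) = -1.93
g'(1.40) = -2.04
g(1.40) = -4.53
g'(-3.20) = 0.57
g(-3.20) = -1.64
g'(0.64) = -2.05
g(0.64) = -2.36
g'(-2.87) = -0.01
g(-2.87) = -1.55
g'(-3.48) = 1.17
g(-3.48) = -1.88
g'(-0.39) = 0.22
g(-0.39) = -1.56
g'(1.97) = 3.32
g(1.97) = -3.88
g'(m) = (3.24*sin(m)*cos(m) - 0.04*cos(m))*(-1.37*sin(m) - 4.57)/(-1.62*sin(m)^2 + 0.04*sin(m) + 2.84)^2 - 1.37*cos(m)/(-1.62*sin(m)^2 + 0.04*sin(m) + 2.84) = (-14.8068*sin(m) + 1.1097*cos(2*m) - 4.8177)*cos(m)/(-1.62*sin(m)^2 + 0.04*sin(m) + 2.84)^2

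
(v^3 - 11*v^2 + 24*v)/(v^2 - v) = (v^2 - 11*v + 24)/(v - 1)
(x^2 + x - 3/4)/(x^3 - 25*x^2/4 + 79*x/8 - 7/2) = 2*(2*x + 3)/(4*x^2 - 23*x + 28)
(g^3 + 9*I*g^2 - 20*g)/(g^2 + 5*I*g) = g + 4*I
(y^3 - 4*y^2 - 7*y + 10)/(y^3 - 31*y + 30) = (y + 2)/(y + 6)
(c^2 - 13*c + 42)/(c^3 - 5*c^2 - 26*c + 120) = (c - 7)/(c^2 + c - 20)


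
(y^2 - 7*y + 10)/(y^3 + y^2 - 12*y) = (y^2 - 7*y + 10)/(y*(y^2 + y - 12))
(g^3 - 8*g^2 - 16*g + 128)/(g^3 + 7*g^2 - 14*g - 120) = (g^2 - 4*g - 32)/(g^2 + 11*g + 30)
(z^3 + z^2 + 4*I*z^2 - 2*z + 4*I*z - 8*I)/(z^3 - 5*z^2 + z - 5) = (z^3 + z^2*(1 + 4*I) + z*(-2 + 4*I) - 8*I)/(z^3 - 5*z^2 + z - 5)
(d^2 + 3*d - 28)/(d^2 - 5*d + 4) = (d + 7)/(d - 1)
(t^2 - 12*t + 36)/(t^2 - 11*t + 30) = (t - 6)/(t - 5)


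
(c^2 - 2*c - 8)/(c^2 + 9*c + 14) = (c - 4)/(c + 7)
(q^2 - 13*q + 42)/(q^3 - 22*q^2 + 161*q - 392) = (q - 6)/(q^2 - 15*q + 56)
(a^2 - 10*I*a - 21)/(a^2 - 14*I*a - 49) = (a - 3*I)/(a - 7*I)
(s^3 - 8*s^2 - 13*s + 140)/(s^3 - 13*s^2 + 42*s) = (s^2 - s - 20)/(s*(s - 6))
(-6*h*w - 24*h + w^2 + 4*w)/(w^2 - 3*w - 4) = (6*h*w + 24*h - w^2 - 4*w)/(-w^2 + 3*w + 4)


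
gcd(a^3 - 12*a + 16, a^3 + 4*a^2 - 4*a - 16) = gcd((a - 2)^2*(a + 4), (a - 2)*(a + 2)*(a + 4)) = a^2 + 2*a - 8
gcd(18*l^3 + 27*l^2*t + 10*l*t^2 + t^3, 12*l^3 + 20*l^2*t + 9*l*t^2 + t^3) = 6*l^2 + 7*l*t + t^2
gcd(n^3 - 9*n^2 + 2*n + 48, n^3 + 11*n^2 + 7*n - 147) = n - 3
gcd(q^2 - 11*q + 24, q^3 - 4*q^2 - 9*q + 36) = q - 3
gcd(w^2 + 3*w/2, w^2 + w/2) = w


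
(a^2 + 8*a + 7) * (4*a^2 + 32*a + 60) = 4*a^4 + 64*a^3 + 344*a^2 + 704*a + 420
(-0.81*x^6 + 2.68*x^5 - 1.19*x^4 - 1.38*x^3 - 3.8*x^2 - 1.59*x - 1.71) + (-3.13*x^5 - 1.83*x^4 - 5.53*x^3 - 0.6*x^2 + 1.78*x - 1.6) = -0.81*x^6 - 0.45*x^5 - 3.02*x^4 - 6.91*x^3 - 4.4*x^2 + 0.19*x - 3.31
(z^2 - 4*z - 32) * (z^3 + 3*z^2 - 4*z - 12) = z^5 - z^4 - 48*z^3 - 92*z^2 + 176*z + 384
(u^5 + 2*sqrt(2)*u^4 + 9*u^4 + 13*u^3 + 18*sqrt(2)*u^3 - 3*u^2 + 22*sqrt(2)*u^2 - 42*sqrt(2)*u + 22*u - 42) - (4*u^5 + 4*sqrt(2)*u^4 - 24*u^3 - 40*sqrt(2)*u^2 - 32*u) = -3*u^5 - 2*sqrt(2)*u^4 + 9*u^4 + 18*sqrt(2)*u^3 + 37*u^3 - 3*u^2 + 62*sqrt(2)*u^2 - 42*sqrt(2)*u + 54*u - 42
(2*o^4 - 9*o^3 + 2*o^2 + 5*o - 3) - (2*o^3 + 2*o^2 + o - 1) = 2*o^4 - 11*o^3 + 4*o - 2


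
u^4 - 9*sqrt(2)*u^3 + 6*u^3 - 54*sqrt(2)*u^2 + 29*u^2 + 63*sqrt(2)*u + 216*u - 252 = (u - 1)*(u + 7)*(u - 6*sqrt(2))*(u - 3*sqrt(2))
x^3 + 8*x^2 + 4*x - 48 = (x - 2)*(x + 4)*(x + 6)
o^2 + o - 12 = (o - 3)*(o + 4)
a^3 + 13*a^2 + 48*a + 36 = (a + 1)*(a + 6)^2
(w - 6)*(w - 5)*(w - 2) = w^3 - 13*w^2 + 52*w - 60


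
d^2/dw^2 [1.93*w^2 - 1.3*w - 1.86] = 3.86000000000000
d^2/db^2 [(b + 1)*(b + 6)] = 2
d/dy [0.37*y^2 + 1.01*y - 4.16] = 0.74*y + 1.01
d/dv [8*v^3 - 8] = 24*v^2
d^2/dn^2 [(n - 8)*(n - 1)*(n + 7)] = 6*n - 4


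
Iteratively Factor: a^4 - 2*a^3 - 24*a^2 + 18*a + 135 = (a - 3)*(a^3 + a^2 - 21*a - 45) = (a - 3)*(a + 3)*(a^2 - 2*a - 15) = (a - 3)*(a + 3)^2*(a - 5)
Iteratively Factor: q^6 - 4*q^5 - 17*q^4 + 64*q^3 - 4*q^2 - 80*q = (q - 5)*(q^5 + q^4 - 12*q^3 + 4*q^2 + 16*q) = (q - 5)*(q - 2)*(q^4 + 3*q^3 - 6*q^2 - 8*q) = (q - 5)*(q - 2)*(q + 4)*(q^3 - q^2 - 2*q) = q*(q - 5)*(q - 2)*(q + 4)*(q^2 - q - 2) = q*(q - 5)*(q - 2)^2*(q + 4)*(q + 1)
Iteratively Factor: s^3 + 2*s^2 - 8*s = (s)*(s^2 + 2*s - 8) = s*(s - 2)*(s + 4)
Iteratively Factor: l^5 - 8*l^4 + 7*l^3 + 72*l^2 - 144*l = (l - 4)*(l^4 - 4*l^3 - 9*l^2 + 36*l) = (l - 4)^2*(l^3 - 9*l) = (l - 4)^2*(l - 3)*(l^2 + 3*l) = l*(l - 4)^2*(l - 3)*(l + 3)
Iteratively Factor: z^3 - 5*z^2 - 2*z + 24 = (z + 2)*(z^2 - 7*z + 12) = (z - 3)*(z + 2)*(z - 4)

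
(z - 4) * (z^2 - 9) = z^3 - 4*z^2 - 9*z + 36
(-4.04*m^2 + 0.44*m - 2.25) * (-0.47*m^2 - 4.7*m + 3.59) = 1.8988*m^4 + 18.7812*m^3 - 15.5141*m^2 + 12.1546*m - 8.0775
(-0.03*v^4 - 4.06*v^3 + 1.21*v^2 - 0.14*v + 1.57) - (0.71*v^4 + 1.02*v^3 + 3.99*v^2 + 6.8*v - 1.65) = -0.74*v^4 - 5.08*v^3 - 2.78*v^2 - 6.94*v + 3.22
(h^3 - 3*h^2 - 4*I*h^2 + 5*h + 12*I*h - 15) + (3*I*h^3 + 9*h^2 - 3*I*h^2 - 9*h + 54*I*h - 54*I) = h^3 + 3*I*h^3 + 6*h^2 - 7*I*h^2 - 4*h + 66*I*h - 15 - 54*I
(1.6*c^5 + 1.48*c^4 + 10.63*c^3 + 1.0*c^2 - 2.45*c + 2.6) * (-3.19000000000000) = -5.104*c^5 - 4.7212*c^4 - 33.9097*c^3 - 3.19*c^2 + 7.8155*c - 8.294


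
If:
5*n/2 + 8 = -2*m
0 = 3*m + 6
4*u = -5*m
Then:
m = -2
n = -8/5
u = 5/2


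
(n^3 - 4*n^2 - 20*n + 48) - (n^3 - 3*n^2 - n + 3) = -n^2 - 19*n + 45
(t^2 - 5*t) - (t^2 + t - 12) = 12 - 6*t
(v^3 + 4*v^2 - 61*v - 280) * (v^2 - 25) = v^5 + 4*v^4 - 86*v^3 - 380*v^2 + 1525*v + 7000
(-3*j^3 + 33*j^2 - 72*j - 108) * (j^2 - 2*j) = -3*j^5 + 39*j^4 - 138*j^3 + 36*j^2 + 216*j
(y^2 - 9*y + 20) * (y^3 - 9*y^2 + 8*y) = y^5 - 18*y^4 + 109*y^3 - 252*y^2 + 160*y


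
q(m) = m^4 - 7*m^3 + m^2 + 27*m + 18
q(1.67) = 41.05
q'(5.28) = 40.91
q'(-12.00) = -9933.00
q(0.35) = 27.29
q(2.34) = 26.95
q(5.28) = -64.74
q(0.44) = 29.51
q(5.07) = -70.93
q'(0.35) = 25.30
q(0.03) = 18.81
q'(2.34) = -32.06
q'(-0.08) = 26.70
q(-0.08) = 15.85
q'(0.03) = 27.04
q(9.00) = 1800.00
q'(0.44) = 24.16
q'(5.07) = 18.63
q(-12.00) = 32670.00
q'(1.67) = -9.60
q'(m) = 4*m^3 - 21*m^2 + 2*m + 27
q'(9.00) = 1260.00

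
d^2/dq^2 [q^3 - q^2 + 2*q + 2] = 6*q - 2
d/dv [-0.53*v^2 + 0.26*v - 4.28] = 0.26 - 1.06*v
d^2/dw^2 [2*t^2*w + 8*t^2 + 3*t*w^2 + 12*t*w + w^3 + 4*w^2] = 6*t + 6*w + 8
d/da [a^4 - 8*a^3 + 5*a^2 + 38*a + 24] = 4*a^3 - 24*a^2 + 10*a + 38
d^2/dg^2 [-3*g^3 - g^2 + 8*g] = -18*g - 2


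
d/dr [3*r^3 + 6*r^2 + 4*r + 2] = 9*r^2 + 12*r + 4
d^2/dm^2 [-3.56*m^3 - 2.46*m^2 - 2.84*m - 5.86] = -21.36*m - 4.92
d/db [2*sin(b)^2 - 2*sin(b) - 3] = 2*sin(2*b) - 2*cos(b)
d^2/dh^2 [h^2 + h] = 2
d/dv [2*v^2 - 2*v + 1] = 4*v - 2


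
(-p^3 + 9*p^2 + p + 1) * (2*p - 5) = -2*p^4 + 23*p^3 - 43*p^2 - 3*p - 5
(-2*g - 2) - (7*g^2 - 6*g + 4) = -7*g^2 + 4*g - 6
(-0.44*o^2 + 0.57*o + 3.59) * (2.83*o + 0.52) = -1.2452*o^3 + 1.3843*o^2 + 10.4561*o + 1.8668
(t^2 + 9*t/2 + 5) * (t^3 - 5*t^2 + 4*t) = t^5 - t^4/2 - 27*t^3/2 - 7*t^2 + 20*t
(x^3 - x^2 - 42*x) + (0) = x^3 - x^2 - 42*x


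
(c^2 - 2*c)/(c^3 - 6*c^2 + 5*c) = (c - 2)/(c^2 - 6*c + 5)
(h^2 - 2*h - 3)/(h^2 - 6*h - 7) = (h - 3)/(h - 7)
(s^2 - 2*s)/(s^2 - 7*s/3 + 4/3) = 3*s*(s - 2)/(3*s^2 - 7*s + 4)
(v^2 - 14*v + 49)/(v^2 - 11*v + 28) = (v - 7)/(v - 4)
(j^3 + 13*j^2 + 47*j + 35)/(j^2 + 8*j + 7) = j + 5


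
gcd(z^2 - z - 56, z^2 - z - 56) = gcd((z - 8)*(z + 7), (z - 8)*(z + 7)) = z^2 - z - 56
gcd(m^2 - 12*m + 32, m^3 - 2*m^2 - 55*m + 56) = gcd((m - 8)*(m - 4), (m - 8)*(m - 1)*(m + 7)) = m - 8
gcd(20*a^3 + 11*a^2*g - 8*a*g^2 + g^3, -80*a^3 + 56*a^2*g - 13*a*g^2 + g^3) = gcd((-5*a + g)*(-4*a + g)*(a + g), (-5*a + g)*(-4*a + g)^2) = 20*a^2 - 9*a*g + g^2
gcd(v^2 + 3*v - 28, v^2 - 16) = v - 4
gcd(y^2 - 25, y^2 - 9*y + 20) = y - 5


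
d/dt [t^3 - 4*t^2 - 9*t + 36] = 3*t^2 - 8*t - 9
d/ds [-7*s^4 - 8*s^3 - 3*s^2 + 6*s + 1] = -28*s^3 - 24*s^2 - 6*s + 6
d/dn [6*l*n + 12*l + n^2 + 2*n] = 6*l + 2*n + 2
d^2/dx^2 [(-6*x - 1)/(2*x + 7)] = 160/(2*x + 7)^3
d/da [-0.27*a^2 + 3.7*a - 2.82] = 3.7 - 0.54*a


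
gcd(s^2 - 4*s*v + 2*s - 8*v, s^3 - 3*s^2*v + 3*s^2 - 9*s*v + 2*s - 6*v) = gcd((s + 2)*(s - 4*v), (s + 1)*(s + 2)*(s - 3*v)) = s + 2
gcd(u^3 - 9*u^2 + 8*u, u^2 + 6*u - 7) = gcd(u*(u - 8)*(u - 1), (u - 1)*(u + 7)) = u - 1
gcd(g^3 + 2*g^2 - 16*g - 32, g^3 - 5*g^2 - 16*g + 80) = g^2 - 16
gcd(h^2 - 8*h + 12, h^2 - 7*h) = 1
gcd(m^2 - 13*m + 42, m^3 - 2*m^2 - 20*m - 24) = m - 6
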